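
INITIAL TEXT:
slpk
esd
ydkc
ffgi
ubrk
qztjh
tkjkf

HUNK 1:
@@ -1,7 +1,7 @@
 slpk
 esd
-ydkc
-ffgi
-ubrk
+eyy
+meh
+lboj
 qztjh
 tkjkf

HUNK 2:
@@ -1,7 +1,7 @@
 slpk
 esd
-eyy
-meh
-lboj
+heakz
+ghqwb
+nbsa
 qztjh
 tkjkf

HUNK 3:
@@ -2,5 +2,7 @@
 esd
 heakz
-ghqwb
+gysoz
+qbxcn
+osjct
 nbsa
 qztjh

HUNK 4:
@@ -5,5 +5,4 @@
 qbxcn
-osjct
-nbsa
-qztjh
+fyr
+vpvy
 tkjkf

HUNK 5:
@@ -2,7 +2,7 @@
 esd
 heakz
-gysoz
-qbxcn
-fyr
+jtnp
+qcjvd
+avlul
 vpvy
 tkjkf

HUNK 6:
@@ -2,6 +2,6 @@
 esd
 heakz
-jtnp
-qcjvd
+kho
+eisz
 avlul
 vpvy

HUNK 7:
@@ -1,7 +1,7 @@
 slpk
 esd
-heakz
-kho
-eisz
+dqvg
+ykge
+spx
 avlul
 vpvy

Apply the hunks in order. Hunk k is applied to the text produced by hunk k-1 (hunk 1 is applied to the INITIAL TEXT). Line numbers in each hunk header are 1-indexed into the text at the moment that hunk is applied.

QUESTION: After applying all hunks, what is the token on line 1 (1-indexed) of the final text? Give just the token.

Answer: slpk

Derivation:
Hunk 1: at line 1 remove [ydkc,ffgi,ubrk] add [eyy,meh,lboj] -> 7 lines: slpk esd eyy meh lboj qztjh tkjkf
Hunk 2: at line 1 remove [eyy,meh,lboj] add [heakz,ghqwb,nbsa] -> 7 lines: slpk esd heakz ghqwb nbsa qztjh tkjkf
Hunk 3: at line 2 remove [ghqwb] add [gysoz,qbxcn,osjct] -> 9 lines: slpk esd heakz gysoz qbxcn osjct nbsa qztjh tkjkf
Hunk 4: at line 5 remove [osjct,nbsa,qztjh] add [fyr,vpvy] -> 8 lines: slpk esd heakz gysoz qbxcn fyr vpvy tkjkf
Hunk 5: at line 2 remove [gysoz,qbxcn,fyr] add [jtnp,qcjvd,avlul] -> 8 lines: slpk esd heakz jtnp qcjvd avlul vpvy tkjkf
Hunk 6: at line 2 remove [jtnp,qcjvd] add [kho,eisz] -> 8 lines: slpk esd heakz kho eisz avlul vpvy tkjkf
Hunk 7: at line 1 remove [heakz,kho,eisz] add [dqvg,ykge,spx] -> 8 lines: slpk esd dqvg ykge spx avlul vpvy tkjkf
Final line 1: slpk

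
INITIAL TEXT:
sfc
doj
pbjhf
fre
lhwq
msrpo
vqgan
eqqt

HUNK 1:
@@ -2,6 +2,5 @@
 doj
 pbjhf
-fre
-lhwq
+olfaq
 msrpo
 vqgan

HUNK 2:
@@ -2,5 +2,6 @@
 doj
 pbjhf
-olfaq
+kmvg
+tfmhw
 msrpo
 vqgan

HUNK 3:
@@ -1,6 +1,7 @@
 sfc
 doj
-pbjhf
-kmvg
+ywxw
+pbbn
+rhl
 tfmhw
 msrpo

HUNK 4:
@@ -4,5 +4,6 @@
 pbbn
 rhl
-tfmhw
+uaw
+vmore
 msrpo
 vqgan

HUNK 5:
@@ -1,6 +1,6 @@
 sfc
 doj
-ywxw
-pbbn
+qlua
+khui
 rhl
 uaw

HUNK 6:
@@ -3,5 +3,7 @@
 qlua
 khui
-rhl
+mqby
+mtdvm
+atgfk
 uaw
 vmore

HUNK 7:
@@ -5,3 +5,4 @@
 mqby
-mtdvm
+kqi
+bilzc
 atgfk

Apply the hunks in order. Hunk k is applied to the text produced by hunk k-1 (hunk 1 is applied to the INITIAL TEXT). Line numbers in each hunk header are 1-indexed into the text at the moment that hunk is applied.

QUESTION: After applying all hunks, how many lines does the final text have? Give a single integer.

Answer: 13

Derivation:
Hunk 1: at line 2 remove [fre,lhwq] add [olfaq] -> 7 lines: sfc doj pbjhf olfaq msrpo vqgan eqqt
Hunk 2: at line 2 remove [olfaq] add [kmvg,tfmhw] -> 8 lines: sfc doj pbjhf kmvg tfmhw msrpo vqgan eqqt
Hunk 3: at line 1 remove [pbjhf,kmvg] add [ywxw,pbbn,rhl] -> 9 lines: sfc doj ywxw pbbn rhl tfmhw msrpo vqgan eqqt
Hunk 4: at line 4 remove [tfmhw] add [uaw,vmore] -> 10 lines: sfc doj ywxw pbbn rhl uaw vmore msrpo vqgan eqqt
Hunk 5: at line 1 remove [ywxw,pbbn] add [qlua,khui] -> 10 lines: sfc doj qlua khui rhl uaw vmore msrpo vqgan eqqt
Hunk 6: at line 3 remove [rhl] add [mqby,mtdvm,atgfk] -> 12 lines: sfc doj qlua khui mqby mtdvm atgfk uaw vmore msrpo vqgan eqqt
Hunk 7: at line 5 remove [mtdvm] add [kqi,bilzc] -> 13 lines: sfc doj qlua khui mqby kqi bilzc atgfk uaw vmore msrpo vqgan eqqt
Final line count: 13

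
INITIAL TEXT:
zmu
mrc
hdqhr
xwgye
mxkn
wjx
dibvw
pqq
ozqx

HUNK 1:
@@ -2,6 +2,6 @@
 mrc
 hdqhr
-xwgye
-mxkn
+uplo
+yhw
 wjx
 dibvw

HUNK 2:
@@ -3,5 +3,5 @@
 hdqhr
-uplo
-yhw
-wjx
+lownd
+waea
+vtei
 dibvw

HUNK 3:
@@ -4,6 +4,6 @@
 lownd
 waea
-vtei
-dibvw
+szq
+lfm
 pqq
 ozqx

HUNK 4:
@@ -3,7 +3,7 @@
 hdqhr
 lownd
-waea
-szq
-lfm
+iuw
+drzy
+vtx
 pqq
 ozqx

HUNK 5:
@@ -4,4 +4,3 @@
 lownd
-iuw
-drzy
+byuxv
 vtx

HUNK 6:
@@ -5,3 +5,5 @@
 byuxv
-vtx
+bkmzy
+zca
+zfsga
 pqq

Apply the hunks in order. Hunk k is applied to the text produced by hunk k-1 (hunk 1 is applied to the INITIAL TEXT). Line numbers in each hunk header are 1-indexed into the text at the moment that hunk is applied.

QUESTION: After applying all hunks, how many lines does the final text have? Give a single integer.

Answer: 10

Derivation:
Hunk 1: at line 2 remove [xwgye,mxkn] add [uplo,yhw] -> 9 lines: zmu mrc hdqhr uplo yhw wjx dibvw pqq ozqx
Hunk 2: at line 3 remove [uplo,yhw,wjx] add [lownd,waea,vtei] -> 9 lines: zmu mrc hdqhr lownd waea vtei dibvw pqq ozqx
Hunk 3: at line 4 remove [vtei,dibvw] add [szq,lfm] -> 9 lines: zmu mrc hdqhr lownd waea szq lfm pqq ozqx
Hunk 4: at line 3 remove [waea,szq,lfm] add [iuw,drzy,vtx] -> 9 lines: zmu mrc hdqhr lownd iuw drzy vtx pqq ozqx
Hunk 5: at line 4 remove [iuw,drzy] add [byuxv] -> 8 lines: zmu mrc hdqhr lownd byuxv vtx pqq ozqx
Hunk 6: at line 5 remove [vtx] add [bkmzy,zca,zfsga] -> 10 lines: zmu mrc hdqhr lownd byuxv bkmzy zca zfsga pqq ozqx
Final line count: 10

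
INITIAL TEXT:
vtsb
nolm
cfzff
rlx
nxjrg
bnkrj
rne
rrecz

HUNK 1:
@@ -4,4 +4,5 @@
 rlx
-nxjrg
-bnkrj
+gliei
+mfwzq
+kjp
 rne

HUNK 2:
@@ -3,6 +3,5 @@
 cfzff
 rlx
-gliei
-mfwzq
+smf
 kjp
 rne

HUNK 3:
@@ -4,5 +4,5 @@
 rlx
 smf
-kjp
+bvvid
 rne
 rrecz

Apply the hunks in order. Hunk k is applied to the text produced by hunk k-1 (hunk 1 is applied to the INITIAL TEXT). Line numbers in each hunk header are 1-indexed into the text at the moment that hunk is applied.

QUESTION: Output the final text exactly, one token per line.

Answer: vtsb
nolm
cfzff
rlx
smf
bvvid
rne
rrecz

Derivation:
Hunk 1: at line 4 remove [nxjrg,bnkrj] add [gliei,mfwzq,kjp] -> 9 lines: vtsb nolm cfzff rlx gliei mfwzq kjp rne rrecz
Hunk 2: at line 3 remove [gliei,mfwzq] add [smf] -> 8 lines: vtsb nolm cfzff rlx smf kjp rne rrecz
Hunk 3: at line 4 remove [kjp] add [bvvid] -> 8 lines: vtsb nolm cfzff rlx smf bvvid rne rrecz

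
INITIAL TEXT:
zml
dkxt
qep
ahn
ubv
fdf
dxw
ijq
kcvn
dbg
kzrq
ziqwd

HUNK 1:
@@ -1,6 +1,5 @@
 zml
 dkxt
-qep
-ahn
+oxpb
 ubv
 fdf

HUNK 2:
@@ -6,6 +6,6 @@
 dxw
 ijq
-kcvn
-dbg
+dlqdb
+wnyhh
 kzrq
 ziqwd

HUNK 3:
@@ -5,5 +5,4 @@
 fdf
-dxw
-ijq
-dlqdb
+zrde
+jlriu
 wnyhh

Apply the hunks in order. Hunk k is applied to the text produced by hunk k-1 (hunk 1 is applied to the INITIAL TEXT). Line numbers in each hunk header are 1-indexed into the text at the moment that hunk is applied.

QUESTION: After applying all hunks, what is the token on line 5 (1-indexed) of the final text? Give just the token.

Hunk 1: at line 1 remove [qep,ahn] add [oxpb] -> 11 lines: zml dkxt oxpb ubv fdf dxw ijq kcvn dbg kzrq ziqwd
Hunk 2: at line 6 remove [kcvn,dbg] add [dlqdb,wnyhh] -> 11 lines: zml dkxt oxpb ubv fdf dxw ijq dlqdb wnyhh kzrq ziqwd
Hunk 3: at line 5 remove [dxw,ijq,dlqdb] add [zrde,jlriu] -> 10 lines: zml dkxt oxpb ubv fdf zrde jlriu wnyhh kzrq ziqwd
Final line 5: fdf

Answer: fdf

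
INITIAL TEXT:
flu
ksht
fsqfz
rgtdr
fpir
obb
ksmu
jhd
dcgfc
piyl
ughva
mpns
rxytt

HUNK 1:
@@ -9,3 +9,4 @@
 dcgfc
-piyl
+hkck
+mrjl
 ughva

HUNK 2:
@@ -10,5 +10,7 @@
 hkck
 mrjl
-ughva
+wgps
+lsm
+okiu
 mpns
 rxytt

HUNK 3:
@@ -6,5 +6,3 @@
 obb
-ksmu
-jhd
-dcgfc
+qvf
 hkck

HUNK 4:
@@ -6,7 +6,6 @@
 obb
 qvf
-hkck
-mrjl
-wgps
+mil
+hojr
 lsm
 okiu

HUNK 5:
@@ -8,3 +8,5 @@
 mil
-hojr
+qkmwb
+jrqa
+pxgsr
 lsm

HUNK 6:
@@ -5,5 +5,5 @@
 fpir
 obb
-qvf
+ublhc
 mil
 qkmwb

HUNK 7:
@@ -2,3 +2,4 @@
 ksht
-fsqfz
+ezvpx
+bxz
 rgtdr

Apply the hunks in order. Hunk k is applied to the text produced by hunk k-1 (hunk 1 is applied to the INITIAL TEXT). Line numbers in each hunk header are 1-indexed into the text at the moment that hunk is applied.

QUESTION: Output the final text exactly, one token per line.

Hunk 1: at line 9 remove [piyl] add [hkck,mrjl] -> 14 lines: flu ksht fsqfz rgtdr fpir obb ksmu jhd dcgfc hkck mrjl ughva mpns rxytt
Hunk 2: at line 10 remove [ughva] add [wgps,lsm,okiu] -> 16 lines: flu ksht fsqfz rgtdr fpir obb ksmu jhd dcgfc hkck mrjl wgps lsm okiu mpns rxytt
Hunk 3: at line 6 remove [ksmu,jhd,dcgfc] add [qvf] -> 14 lines: flu ksht fsqfz rgtdr fpir obb qvf hkck mrjl wgps lsm okiu mpns rxytt
Hunk 4: at line 6 remove [hkck,mrjl,wgps] add [mil,hojr] -> 13 lines: flu ksht fsqfz rgtdr fpir obb qvf mil hojr lsm okiu mpns rxytt
Hunk 5: at line 8 remove [hojr] add [qkmwb,jrqa,pxgsr] -> 15 lines: flu ksht fsqfz rgtdr fpir obb qvf mil qkmwb jrqa pxgsr lsm okiu mpns rxytt
Hunk 6: at line 5 remove [qvf] add [ublhc] -> 15 lines: flu ksht fsqfz rgtdr fpir obb ublhc mil qkmwb jrqa pxgsr lsm okiu mpns rxytt
Hunk 7: at line 2 remove [fsqfz] add [ezvpx,bxz] -> 16 lines: flu ksht ezvpx bxz rgtdr fpir obb ublhc mil qkmwb jrqa pxgsr lsm okiu mpns rxytt

Answer: flu
ksht
ezvpx
bxz
rgtdr
fpir
obb
ublhc
mil
qkmwb
jrqa
pxgsr
lsm
okiu
mpns
rxytt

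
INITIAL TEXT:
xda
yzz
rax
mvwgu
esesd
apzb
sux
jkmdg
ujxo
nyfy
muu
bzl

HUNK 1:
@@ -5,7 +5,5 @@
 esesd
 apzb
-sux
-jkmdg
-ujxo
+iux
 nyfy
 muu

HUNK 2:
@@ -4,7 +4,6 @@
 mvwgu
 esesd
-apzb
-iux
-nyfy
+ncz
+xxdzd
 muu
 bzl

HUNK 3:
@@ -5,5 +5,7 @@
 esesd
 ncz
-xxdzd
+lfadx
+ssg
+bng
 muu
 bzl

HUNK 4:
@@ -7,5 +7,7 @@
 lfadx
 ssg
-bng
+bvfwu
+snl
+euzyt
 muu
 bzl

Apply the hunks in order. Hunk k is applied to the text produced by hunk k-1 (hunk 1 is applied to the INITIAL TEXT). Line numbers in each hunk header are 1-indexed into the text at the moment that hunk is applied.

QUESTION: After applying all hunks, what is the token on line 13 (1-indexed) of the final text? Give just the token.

Hunk 1: at line 5 remove [sux,jkmdg,ujxo] add [iux] -> 10 lines: xda yzz rax mvwgu esesd apzb iux nyfy muu bzl
Hunk 2: at line 4 remove [apzb,iux,nyfy] add [ncz,xxdzd] -> 9 lines: xda yzz rax mvwgu esesd ncz xxdzd muu bzl
Hunk 3: at line 5 remove [xxdzd] add [lfadx,ssg,bng] -> 11 lines: xda yzz rax mvwgu esesd ncz lfadx ssg bng muu bzl
Hunk 4: at line 7 remove [bng] add [bvfwu,snl,euzyt] -> 13 lines: xda yzz rax mvwgu esesd ncz lfadx ssg bvfwu snl euzyt muu bzl
Final line 13: bzl

Answer: bzl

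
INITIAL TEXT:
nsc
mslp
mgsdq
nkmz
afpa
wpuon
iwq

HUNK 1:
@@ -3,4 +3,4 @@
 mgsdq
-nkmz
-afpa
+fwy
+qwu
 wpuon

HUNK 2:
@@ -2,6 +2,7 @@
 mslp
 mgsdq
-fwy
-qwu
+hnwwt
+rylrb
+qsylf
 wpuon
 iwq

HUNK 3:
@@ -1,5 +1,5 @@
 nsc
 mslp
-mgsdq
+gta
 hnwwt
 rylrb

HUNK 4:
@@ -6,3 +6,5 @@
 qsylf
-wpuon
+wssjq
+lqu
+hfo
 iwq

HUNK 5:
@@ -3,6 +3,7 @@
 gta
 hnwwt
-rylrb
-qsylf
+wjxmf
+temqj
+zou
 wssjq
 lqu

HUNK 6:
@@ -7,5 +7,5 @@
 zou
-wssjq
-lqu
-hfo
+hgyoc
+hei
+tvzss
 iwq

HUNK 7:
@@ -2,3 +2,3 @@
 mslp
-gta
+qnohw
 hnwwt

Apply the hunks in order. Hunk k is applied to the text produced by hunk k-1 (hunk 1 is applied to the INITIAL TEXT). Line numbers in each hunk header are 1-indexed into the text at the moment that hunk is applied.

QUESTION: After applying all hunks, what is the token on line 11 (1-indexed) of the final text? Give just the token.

Answer: iwq

Derivation:
Hunk 1: at line 3 remove [nkmz,afpa] add [fwy,qwu] -> 7 lines: nsc mslp mgsdq fwy qwu wpuon iwq
Hunk 2: at line 2 remove [fwy,qwu] add [hnwwt,rylrb,qsylf] -> 8 lines: nsc mslp mgsdq hnwwt rylrb qsylf wpuon iwq
Hunk 3: at line 1 remove [mgsdq] add [gta] -> 8 lines: nsc mslp gta hnwwt rylrb qsylf wpuon iwq
Hunk 4: at line 6 remove [wpuon] add [wssjq,lqu,hfo] -> 10 lines: nsc mslp gta hnwwt rylrb qsylf wssjq lqu hfo iwq
Hunk 5: at line 3 remove [rylrb,qsylf] add [wjxmf,temqj,zou] -> 11 lines: nsc mslp gta hnwwt wjxmf temqj zou wssjq lqu hfo iwq
Hunk 6: at line 7 remove [wssjq,lqu,hfo] add [hgyoc,hei,tvzss] -> 11 lines: nsc mslp gta hnwwt wjxmf temqj zou hgyoc hei tvzss iwq
Hunk 7: at line 2 remove [gta] add [qnohw] -> 11 lines: nsc mslp qnohw hnwwt wjxmf temqj zou hgyoc hei tvzss iwq
Final line 11: iwq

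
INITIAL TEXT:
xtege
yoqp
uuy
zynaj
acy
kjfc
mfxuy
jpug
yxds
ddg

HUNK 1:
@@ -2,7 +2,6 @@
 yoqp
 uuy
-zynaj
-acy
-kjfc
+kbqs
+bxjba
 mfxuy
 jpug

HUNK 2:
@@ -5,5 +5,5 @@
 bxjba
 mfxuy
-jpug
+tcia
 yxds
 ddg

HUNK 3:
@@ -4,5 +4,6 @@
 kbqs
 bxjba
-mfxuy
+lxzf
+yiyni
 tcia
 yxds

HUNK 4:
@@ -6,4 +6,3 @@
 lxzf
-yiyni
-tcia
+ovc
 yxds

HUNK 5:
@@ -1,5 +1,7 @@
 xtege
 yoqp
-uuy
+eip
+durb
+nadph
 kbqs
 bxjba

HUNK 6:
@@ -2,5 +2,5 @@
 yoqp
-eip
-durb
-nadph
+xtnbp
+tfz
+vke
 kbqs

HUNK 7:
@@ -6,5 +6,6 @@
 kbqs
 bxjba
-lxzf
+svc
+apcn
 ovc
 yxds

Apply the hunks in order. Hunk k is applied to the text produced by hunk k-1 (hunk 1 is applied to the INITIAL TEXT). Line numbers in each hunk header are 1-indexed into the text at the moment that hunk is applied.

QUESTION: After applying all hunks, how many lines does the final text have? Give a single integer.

Hunk 1: at line 2 remove [zynaj,acy,kjfc] add [kbqs,bxjba] -> 9 lines: xtege yoqp uuy kbqs bxjba mfxuy jpug yxds ddg
Hunk 2: at line 5 remove [jpug] add [tcia] -> 9 lines: xtege yoqp uuy kbqs bxjba mfxuy tcia yxds ddg
Hunk 3: at line 4 remove [mfxuy] add [lxzf,yiyni] -> 10 lines: xtege yoqp uuy kbqs bxjba lxzf yiyni tcia yxds ddg
Hunk 4: at line 6 remove [yiyni,tcia] add [ovc] -> 9 lines: xtege yoqp uuy kbqs bxjba lxzf ovc yxds ddg
Hunk 5: at line 1 remove [uuy] add [eip,durb,nadph] -> 11 lines: xtege yoqp eip durb nadph kbqs bxjba lxzf ovc yxds ddg
Hunk 6: at line 2 remove [eip,durb,nadph] add [xtnbp,tfz,vke] -> 11 lines: xtege yoqp xtnbp tfz vke kbqs bxjba lxzf ovc yxds ddg
Hunk 7: at line 6 remove [lxzf] add [svc,apcn] -> 12 lines: xtege yoqp xtnbp tfz vke kbqs bxjba svc apcn ovc yxds ddg
Final line count: 12

Answer: 12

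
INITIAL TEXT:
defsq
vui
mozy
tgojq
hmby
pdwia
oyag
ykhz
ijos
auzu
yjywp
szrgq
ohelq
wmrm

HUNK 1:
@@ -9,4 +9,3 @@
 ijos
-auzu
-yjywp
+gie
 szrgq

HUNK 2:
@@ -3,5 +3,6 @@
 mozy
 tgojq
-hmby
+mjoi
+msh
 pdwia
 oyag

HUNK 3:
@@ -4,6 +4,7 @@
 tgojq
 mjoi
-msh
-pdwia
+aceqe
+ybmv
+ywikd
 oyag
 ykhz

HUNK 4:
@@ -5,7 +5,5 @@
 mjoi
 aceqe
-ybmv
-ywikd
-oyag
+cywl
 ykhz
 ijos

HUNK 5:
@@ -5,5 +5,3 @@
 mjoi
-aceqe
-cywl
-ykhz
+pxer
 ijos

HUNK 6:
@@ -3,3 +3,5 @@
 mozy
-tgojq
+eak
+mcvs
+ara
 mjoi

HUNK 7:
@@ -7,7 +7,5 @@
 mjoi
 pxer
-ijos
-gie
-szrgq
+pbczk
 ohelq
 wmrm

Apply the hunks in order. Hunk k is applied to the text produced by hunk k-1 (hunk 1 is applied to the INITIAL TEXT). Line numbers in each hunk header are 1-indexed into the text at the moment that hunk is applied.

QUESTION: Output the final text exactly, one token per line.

Hunk 1: at line 9 remove [auzu,yjywp] add [gie] -> 13 lines: defsq vui mozy tgojq hmby pdwia oyag ykhz ijos gie szrgq ohelq wmrm
Hunk 2: at line 3 remove [hmby] add [mjoi,msh] -> 14 lines: defsq vui mozy tgojq mjoi msh pdwia oyag ykhz ijos gie szrgq ohelq wmrm
Hunk 3: at line 4 remove [msh,pdwia] add [aceqe,ybmv,ywikd] -> 15 lines: defsq vui mozy tgojq mjoi aceqe ybmv ywikd oyag ykhz ijos gie szrgq ohelq wmrm
Hunk 4: at line 5 remove [ybmv,ywikd,oyag] add [cywl] -> 13 lines: defsq vui mozy tgojq mjoi aceqe cywl ykhz ijos gie szrgq ohelq wmrm
Hunk 5: at line 5 remove [aceqe,cywl,ykhz] add [pxer] -> 11 lines: defsq vui mozy tgojq mjoi pxer ijos gie szrgq ohelq wmrm
Hunk 6: at line 3 remove [tgojq] add [eak,mcvs,ara] -> 13 lines: defsq vui mozy eak mcvs ara mjoi pxer ijos gie szrgq ohelq wmrm
Hunk 7: at line 7 remove [ijos,gie,szrgq] add [pbczk] -> 11 lines: defsq vui mozy eak mcvs ara mjoi pxer pbczk ohelq wmrm

Answer: defsq
vui
mozy
eak
mcvs
ara
mjoi
pxer
pbczk
ohelq
wmrm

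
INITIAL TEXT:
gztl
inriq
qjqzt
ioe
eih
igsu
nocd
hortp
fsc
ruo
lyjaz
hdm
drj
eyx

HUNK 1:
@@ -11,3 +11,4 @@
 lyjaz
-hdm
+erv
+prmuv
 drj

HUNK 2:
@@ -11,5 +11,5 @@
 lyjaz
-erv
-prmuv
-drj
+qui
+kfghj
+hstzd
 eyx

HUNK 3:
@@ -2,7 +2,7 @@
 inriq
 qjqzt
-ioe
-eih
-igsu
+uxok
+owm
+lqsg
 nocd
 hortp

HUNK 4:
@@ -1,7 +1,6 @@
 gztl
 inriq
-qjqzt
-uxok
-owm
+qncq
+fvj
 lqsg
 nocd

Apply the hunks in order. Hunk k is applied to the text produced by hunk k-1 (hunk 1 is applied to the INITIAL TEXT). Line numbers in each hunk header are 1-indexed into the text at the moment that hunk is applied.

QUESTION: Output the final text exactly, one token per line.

Hunk 1: at line 11 remove [hdm] add [erv,prmuv] -> 15 lines: gztl inriq qjqzt ioe eih igsu nocd hortp fsc ruo lyjaz erv prmuv drj eyx
Hunk 2: at line 11 remove [erv,prmuv,drj] add [qui,kfghj,hstzd] -> 15 lines: gztl inriq qjqzt ioe eih igsu nocd hortp fsc ruo lyjaz qui kfghj hstzd eyx
Hunk 3: at line 2 remove [ioe,eih,igsu] add [uxok,owm,lqsg] -> 15 lines: gztl inriq qjqzt uxok owm lqsg nocd hortp fsc ruo lyjaz qui kfghj hstzd eyx
Hunk 4: at line 1 remove [qjqzt,uxok,owm] add [qncq,fvj] -> 14 lines: gztl inriq qncq fvj lqsg nocd hortp fsc ruo lyjaz qui kfghj hstzd eyx

Answer: gztl
inriq
qncq
fvj
lqsg
nocd
hortp
fsc
ruo
lyjaz
qui
kfghj
hstzd
eyx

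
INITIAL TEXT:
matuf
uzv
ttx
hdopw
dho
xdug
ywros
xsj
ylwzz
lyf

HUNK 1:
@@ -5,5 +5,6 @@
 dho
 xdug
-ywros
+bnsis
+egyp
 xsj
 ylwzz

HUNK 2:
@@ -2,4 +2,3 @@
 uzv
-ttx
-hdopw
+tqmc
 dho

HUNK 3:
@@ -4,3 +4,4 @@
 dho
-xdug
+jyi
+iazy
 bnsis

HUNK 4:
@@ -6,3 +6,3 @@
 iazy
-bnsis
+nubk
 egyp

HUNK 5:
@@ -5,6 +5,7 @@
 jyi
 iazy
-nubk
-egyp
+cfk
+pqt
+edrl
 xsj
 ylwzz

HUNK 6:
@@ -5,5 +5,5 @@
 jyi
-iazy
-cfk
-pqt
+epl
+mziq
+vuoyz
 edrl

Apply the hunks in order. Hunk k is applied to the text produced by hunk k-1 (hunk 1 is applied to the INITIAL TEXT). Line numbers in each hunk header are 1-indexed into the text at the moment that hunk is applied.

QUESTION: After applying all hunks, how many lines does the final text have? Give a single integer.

Answer: 12

Derivation:
Hunk 1: at line 5 remove [ywros] add [bnsis,egyp] -> 11 lines: matuf uzv ttx hdopw dho xdug bnsis egyp xsj ylwzz lyf
Hunk 2: at line 2 remove [ttx,hdopw] add [tqmc] -> 10 lines: matuf uzv tqmc dho xdug bnsis egyp xsj ylwzz lyf
Hunk 3: at line 4 remove [xdug] add [jyi,iazy] -> 11 lines: matuf uzv tqmc dho jyi iazy bnsis egyp xsj ylwzz lyf
Hunk 4: at line 6 remove [bnsis] add [nubk] -> 11 lines: matuf uzv tqmc dho jyi iazy nubk egyp xsj ylwzz lyf
Hunk 5: at line 5 remove [nubk,egyp] add [cfk,pqt,edrl] -> 12 lines: matuf uzv tqmc dho jyi iazy cfk pqt edrl xsj ylwzz lyf
Hunk 6: at line 5 remove [iazy,cfk,pqt] add [epl,mziq,vuoyz] -> 12 lines: matuf uzv tqmc dho jyi epl mziq vuoyz edrl xsj ylwzz lyf
Final line count: 12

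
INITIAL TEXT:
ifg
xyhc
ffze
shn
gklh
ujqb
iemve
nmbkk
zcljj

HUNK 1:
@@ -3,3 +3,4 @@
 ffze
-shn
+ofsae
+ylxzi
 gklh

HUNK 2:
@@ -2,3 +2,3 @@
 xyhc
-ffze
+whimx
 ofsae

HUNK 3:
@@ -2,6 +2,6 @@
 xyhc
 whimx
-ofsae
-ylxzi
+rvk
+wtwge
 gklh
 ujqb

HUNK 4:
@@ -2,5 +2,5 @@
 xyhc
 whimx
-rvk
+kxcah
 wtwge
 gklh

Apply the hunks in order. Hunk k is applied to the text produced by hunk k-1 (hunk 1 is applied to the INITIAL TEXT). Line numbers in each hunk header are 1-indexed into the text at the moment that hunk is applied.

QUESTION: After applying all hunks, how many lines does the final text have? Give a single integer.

Hunk 1: at line 3 remove [shn] add [ofsae,ylxzi] -> 10 lines: ifg xyhc ffze ofsae ylxzi gklh ujqb iemve nmbkk zcljj
Hunk 2: at line 2 remove [ffze] add [whimx] -> 10 lines: ifg xyhc whimx ofsae ylxzi gklh ujqb iemve nmbkk zcljj
Hunk 3: at line 2 remove [ofsae,ylxzi] add [rvk,wtwge] -> 10 lines: ifg xyhc whimx rvk wtwge gklh ujqb iemve nmbkk zcljj
Hunk 4: at line 2 remove [rvk] add [kxcah] -> 10 lines: ifg xyhc whimx kxcah wtwge gklh ujqb iemve nmbkk zcljj
Final line count: 10

Answer: 10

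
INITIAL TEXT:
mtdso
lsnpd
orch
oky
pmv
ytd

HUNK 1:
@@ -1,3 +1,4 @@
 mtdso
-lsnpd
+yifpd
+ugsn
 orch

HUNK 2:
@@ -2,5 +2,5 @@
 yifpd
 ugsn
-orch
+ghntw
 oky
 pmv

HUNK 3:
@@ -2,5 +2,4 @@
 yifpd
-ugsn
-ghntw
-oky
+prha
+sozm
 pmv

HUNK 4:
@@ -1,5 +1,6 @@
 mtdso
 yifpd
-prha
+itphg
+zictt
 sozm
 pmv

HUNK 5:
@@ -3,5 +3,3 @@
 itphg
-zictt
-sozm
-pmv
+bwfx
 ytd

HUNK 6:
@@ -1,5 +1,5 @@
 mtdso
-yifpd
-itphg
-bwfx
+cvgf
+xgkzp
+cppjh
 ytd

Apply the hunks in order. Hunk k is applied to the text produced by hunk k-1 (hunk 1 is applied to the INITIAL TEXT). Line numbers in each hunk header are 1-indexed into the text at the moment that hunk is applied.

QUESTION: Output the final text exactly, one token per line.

Hunk 1: at line 1 remove [lsnpd] add [yifpd,ugsn] -> 7 lines: mtdso yifpd ugsn orch oky pmv ytd
Hunk 2: at line 2 remove [orch] add [ghntw] -> 7 lines: mtdso yifpd ugsn ghntw oky pmv ytd
Hunk 3: at line 2 remove [ugsn,ghntw,oky] add [prha,sozm] -> 6 lines: mtdso yifpd prha sozm pmv ytd
Hunk 4: at line 1 remove [prha] add [itphg,zictt] -> 7 lines: mtdso yifpd itphg zictt sozm pmv ytd
Hunk 5: at line 3 remove [zictt,sozm,pmv] add [bwfx] -> 5 lines: mtdso yifpd itphg bwfx ytd
Hunk 6: at line 1 remove [yifpd,itphg,bwfx] add [cvgf,xgkzp,cppjh] -> 5 lines: mtdso cvgf xgkzp cppjh ytd

Answer: mtdso
cvgf
xgkzp
cppjh
ytd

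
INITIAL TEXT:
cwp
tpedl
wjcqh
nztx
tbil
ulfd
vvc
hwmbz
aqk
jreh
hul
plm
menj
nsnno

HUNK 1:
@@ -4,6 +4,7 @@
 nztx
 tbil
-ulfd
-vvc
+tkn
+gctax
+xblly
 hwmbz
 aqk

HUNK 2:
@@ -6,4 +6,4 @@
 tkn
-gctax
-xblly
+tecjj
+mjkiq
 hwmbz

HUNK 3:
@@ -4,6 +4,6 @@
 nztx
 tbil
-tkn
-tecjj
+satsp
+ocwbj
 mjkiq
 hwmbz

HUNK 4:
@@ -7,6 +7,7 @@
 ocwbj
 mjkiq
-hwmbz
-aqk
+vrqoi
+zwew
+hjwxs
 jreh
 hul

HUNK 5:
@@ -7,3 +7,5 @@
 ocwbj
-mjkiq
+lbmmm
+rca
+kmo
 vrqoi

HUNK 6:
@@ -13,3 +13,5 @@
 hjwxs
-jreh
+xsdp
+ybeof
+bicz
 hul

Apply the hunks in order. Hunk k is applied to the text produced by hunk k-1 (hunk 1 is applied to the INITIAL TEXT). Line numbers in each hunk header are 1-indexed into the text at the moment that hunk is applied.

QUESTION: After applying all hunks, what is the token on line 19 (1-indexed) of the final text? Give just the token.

Answer: menj

Derivation:
Hunk 1: at line 4 remove [ulfd,vvc] add [tkn,gctax,xblly] -> 15 lines: cwp tpedl wjcqh nztx tbil tkn gctax xblly hwmbz aqk jreh hul plm menj nsnno
Hunk 2: at line 6 remove [gctax,xblly] add [tecjj,mjkiq] -> 15 lines: cwp tpedl wjcqh nztx tbil tkn tecjj mjkiq hwmbz aqk jreh hul plm menj nsnno
Hunk 3: at line 4 remove [tkn,tecjj] add [satsp,ocwbj] -> 15 lines: cwp tpedl wjcqh nztx tbil satsp ocwbj mjkiq hwmbz aqk jreh hul plm menj nsnno
Hunk 4: at line 7 remove [hwmbz,aqk] add [vrqoi,zwew,hjwxs] -> 16 lines: cwp tpedl wjcqh nztx tbil satsp ocwbj mjkiq vrqoi zwew hjwxs jreh hul plm menj nsnno
Hunk 5: at line 7 remove [mjkiq] add [lbmmm,rca,kmo] -> 18 lines: cwp tpedl wjcqh nztx tbil satsp ocwbj lbmmm rca kmo vrqoi zwew hjwxs jreh hul plm menj nsnno
Hunk 6: at line 13 remove [jreh] add [xsdp,ybeof,bicz] -> 20 lines: cwp tpedl wjcqh nztx tbil satsp ocwbj lbmmm rca kmo vrqoi zwew hjwxs xsdp ybeof bicz hul plm menj nsnno
Final line 19: menj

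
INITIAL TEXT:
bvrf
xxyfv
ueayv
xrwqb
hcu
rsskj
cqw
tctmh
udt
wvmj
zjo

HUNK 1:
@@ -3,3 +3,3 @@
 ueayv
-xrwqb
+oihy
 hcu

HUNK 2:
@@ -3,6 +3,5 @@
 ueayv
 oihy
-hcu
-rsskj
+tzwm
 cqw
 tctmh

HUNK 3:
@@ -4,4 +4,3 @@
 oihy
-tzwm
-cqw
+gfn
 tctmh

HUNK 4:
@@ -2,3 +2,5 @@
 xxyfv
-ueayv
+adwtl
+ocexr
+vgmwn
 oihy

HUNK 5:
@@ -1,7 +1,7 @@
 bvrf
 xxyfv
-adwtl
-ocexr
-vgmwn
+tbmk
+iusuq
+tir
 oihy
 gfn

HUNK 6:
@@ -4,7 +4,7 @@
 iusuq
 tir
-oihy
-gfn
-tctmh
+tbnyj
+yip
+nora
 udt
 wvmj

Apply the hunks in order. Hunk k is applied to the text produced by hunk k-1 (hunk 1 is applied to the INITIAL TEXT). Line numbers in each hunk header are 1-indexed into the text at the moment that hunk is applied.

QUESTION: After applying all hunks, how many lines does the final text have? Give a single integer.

Answer: 11

Derivation:
Hunk 1: at line 3 remove [xrwqb] add [oihy] -> 11 lines: bvrf xxyfv ueayv oihy hcu rsskj cqw tctmh udt wvmj zjo
Hunk 2: at line 3 remove [hcu,rsskj] add [tzwm] -> 10 lines: bvrf xxyfv ueayv oihy tzwm cqw tctmh udt wvmj zjo
Hunk 3: at line 4 remove [tzwm,cqw] add [gfn] -> 9 lines: bvrf xxyfv ueayv oihy gfn tctmh udt wvmj zjo
Hunk 4: at line 2 remove [ueayv] add [adwtl,ocexr,vgmwn] -> 11 lines: bvrf xxyfv adwtl ocexr vgmwn oihy gfn tctmh udt wvmj zjo
Hunk 5: at line 1 remove [adwtl,ocexr,vgmwn] add [tbmk,iusuq,tir] -> 11 lines: bvrf xxyfv tbmk iusuq tir oihy gfn tctmh udt wvmj zjo
Hunk 6: at line 4 remove [oihy,gfn,tctmh] add [tbnyj,yip,nora] -> 11 lines: bvrf xxyfv tbmk iusuq tir tbnyj yip nora udt wvmj zjo
Final line count: 11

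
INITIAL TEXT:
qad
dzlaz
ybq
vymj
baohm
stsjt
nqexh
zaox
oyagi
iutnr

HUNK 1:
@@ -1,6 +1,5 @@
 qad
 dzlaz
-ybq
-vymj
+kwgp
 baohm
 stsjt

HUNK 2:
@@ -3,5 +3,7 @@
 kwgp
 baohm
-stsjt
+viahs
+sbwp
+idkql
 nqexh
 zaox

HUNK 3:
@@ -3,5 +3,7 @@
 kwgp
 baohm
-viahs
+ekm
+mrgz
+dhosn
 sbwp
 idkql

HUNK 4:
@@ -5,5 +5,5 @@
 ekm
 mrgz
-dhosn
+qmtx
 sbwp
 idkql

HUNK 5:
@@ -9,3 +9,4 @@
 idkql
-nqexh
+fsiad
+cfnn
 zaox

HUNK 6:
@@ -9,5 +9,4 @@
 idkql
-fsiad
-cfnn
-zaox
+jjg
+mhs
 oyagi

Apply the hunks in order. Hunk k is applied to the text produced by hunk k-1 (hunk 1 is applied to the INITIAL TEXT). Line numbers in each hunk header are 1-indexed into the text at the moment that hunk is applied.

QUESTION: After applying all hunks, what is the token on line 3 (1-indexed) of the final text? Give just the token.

Answer: kwgp

Derivation:
Hunk 1: at line 1 remove [ybq,vymj] add [kwgp] -> 9 lines: qad dzlaz kwgp baohm stsjt nqexh zaox oyagi iutnr
Hunk 2: at line 3 remove [stsjt] add [viahs,sbwp,idkql] -> 11 lines: qad dzlaz kwgp baohm viahs sbwp idkql nqexh zaox oyagi iutnr
Hunk 3: at line 3 remove [viahs] add [ekm,mrgz,dhosn] -> 13 lines: qad dzlaz kwgp baohm ekm mrgz dhosn sbwp idkql nqexh zaox oyagi iutnr
Hunk 4: at line 5 remove [dhosn] add [qmtx] -> 13 lines: qad dzlaz kwgp baohm ekm mrgz qmtx sbwp idkql nqexh zaox oyagi iutnr
Hunk 5: at line 9 remove [nqexh] add [fsiad,cfnn] -> 14 lines: qad dzlaz kwgp baohm ekm mrgz qmtx sbwp idkql fsiad cfnn zaox oyagi iutnr
Hunk 6: at line 9 remove [fsiad,cfnn,zaox] add [jjg,mhs] -> 13 lines: qad dzlaz kwgp baohm ekm mrgz qmtx sbwp idkql jjg mhs oyagi iutnr
Final line 3: kwgp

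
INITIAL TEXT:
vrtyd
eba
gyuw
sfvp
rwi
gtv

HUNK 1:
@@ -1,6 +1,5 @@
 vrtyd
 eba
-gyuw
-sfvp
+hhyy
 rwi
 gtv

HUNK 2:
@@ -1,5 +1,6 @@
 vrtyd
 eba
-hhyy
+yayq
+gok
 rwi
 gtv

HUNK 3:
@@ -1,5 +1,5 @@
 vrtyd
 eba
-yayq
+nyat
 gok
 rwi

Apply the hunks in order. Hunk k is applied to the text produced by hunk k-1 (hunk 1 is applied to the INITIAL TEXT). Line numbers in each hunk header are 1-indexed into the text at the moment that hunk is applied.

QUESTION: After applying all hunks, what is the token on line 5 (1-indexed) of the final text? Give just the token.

Answer: rwi

Derivation:
Hunk 1: at line 1 remove [gyuw,sfvp] add [hhyy] -> 5 lines: vrtyd eba hhyy rwi gtv
Hunk 2: at line 1 remove [hhyy] add [yayq,gok] -> 6 lines: vrtyd eba yayq gok rwi gtv
Hunk 3: at line 1 remove [yayq] add [nyat] -> 6 lines: vrtyd eba nyat gok rwi gtv
Final line 5: rwi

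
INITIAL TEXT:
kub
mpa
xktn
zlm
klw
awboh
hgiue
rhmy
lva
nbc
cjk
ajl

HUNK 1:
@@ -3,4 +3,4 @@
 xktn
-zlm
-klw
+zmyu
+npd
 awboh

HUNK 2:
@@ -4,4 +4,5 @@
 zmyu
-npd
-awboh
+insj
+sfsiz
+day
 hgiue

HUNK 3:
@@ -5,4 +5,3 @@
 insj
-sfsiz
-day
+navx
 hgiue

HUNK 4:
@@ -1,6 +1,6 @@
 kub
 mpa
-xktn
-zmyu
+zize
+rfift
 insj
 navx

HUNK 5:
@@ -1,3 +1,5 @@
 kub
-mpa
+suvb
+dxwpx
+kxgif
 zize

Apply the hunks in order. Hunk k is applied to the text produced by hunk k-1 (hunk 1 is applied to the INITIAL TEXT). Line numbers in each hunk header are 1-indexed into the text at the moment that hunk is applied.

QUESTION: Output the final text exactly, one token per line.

Hunk 1: at line 3 remove [zlm,klw] add [zmyu,npd] -> 12 lines: kub mpa xktn zmyu npd awboh hgiue rhmy lva nbc cjk ajl
Hunk 2: at line 4 remove [npd,awboh] add [insj,sfsiz,day] -> 13 lines: kub mpa xktn zmyu insj sfsiz day hgiue rhmy lva nbc cjk ajl
Hunk 3: at line 5 remove [sfsiz,day] add [navx] -> 12 lines: kub mpa xktn zmyu insj navx hgiue rhmy lva nbc cjk ajl
Hunk 4: at line 1 remove [xktn,zmyu] add [zize,rfift] -> 12 lines: kub mpa zize rfift insj navx hgiue rhmy lva nbc cjk ajl
Hunk 5: at line 1 remove [mpa] add [suvb,dxwpx,kxgif] -> 14 lines: kub suvb dxwpx kxgif zize rfift insj navx hgiue rhmy lva nbc cjk ajl

Answer: kub
suvb
dxwpx
kxgif
zize
rfift
insj
navx
hgiue
rhmy
lva
nbc
cjk
ajl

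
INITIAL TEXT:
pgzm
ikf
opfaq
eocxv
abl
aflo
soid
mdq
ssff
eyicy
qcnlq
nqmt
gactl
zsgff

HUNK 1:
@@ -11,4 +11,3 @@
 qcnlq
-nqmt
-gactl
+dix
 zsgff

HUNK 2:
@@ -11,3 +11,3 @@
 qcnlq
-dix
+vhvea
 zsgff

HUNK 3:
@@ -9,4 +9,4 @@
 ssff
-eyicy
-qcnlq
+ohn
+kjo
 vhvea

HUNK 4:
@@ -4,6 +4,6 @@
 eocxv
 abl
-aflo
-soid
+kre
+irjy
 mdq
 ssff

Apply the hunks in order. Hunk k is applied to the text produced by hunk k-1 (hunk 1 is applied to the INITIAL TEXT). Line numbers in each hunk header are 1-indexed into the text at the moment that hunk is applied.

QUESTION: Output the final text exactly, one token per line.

Hunk 1: at line 11 remove [nqmt,gactl] add [dix] -> 13 lines: pgzm ikf opfaq eocxv abl aflo soid mdq ssff eyicy qcnlq dix zsgff
Hunk 2: at line 11 remove [dix] add [vhvea] -> 13 lines: pgzm ikf opfaq eocxv abl aflo soid mdq ssff eyicy qcnlq vhvea zsgff
Hunk 3: at line 9 remove [eyicy,qcnlq] add [ohn,kjo] -> 13 lines: pgzm ikf opfaq eocxv abl aflo soid mdq ssff ohn kjo vhvea zsgff
Hunk 4: at line 4 remove [aflo,soid] add [kre,irjy] -> 13 lines: pgzm ikf opfaq eocxv abl kre irjy mdq ssff ohn kjo vhvea zsgff

Answer: pgzm
ikf
opfaq
eocxv
abl
kre
irjy
mdq
ssff
ohn
kjo
vhvea
zsgff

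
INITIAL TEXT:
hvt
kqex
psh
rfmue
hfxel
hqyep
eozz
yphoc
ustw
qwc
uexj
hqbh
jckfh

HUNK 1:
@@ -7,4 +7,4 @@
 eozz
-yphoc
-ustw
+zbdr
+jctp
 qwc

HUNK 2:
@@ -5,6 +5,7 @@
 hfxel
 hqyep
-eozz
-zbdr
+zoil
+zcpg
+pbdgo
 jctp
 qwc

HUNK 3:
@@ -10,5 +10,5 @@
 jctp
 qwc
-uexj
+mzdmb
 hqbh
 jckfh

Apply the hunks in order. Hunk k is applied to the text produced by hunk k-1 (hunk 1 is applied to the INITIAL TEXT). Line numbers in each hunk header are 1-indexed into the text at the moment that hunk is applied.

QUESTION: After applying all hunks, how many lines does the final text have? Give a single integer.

Hunk 1: at line 7 remove [yphoc,ustw] add [zbdr,jctp] -> 13 lines: hvt kqex psh rfmue hfxel hqyep eozz zbdr jctp qwc uexj hqbh jckfh
Hunk 2: at line 5 remove [eozz,zbdr] add [zoil,zcpg,pbdgo] -> 14 lines: hvt kqex psh rfmue hfxel hqyep zoil zcpg pbdgo jctp qwc uexj hqbh jckfh
Hunk 3: at line 10 remove [uexj] add [mzdmb] -> 14 lines: hvt kqex psh rfmue hfxel hqyep zoil zcpg pbdgo jctp qwc mzdmb hqbh jckfh
Final line count: 14

Answer: 14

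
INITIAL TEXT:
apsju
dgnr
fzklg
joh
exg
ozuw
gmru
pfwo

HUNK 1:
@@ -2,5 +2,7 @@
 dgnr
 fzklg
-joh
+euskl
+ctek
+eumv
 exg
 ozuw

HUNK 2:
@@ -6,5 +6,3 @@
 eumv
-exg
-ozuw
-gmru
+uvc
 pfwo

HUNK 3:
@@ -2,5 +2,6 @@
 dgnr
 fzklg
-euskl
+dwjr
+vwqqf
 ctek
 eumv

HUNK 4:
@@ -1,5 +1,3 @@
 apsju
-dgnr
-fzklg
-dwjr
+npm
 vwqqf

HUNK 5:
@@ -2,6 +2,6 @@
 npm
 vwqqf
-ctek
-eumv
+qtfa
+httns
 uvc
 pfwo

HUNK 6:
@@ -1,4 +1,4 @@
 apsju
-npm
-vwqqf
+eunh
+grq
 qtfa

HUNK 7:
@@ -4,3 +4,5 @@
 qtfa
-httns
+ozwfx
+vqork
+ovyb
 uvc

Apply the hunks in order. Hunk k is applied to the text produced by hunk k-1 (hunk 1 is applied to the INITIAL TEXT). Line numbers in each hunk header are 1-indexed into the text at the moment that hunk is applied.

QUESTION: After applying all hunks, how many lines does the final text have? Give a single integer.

Answer: 9

Derivation:
Hunk 1: at line 2 remove [joh] add [euskl,ctek,eumv] -> 10 lines: apsju dgnr fzklg euskl ctek eumv exg ozuw gmru pfwo
Hunk 2: at line 6 remove [exg,ozuw,gmru] add [uvc] -> 8 lines: apsju dgnr fzklg euskl ctek eumv uvc pfwo
Hunk 3: at line 2 remove [euskl] add [dwjr,vwqqf] -> 9 lines: apsju dgnr fzklg dwjr vwqqf ctek eumv uvc pfwo
Hunk 4: at line 1 remove [dgnr,fzklg,dwjr] add [npm] -> 7 lines: apsju npm vwqqf ctek eumv uvc pfwo
Hunk 5: at line 2 remove [ctek,eumv] add [qtfa,httns] -> 7 lines: apsju npm vwqqf qtfa httns uvc pfwo
Hunk 6: at line 1 remove [npm,vwqqf] add [eunh,grq] -> 7 lines: apsju eunh grq qtfa httns uvc pfwo
Hunk 7: at line 4 remove [httns] add [ozwfx,vqork,ovyb] -> 9 lines: apsju eunh grq qtfa ozwfx vqork ovyb uvc pfwo
Final line count: 9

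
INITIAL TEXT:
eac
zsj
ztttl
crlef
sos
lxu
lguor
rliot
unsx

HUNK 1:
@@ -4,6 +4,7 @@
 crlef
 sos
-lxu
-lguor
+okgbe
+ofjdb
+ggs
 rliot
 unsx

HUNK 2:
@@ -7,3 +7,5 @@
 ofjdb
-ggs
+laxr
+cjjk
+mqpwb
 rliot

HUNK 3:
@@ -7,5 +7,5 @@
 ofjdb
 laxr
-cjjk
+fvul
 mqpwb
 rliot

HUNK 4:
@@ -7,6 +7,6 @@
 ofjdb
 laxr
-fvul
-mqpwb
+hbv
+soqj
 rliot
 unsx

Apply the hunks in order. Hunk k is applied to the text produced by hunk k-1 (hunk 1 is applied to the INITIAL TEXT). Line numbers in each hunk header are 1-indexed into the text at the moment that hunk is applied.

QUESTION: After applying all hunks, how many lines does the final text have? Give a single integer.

Answer: 12

Derivation:
Hunk 1: at line 4 remove [lxu,lguor] add [okgbe,ofjdb,ggs] -> 10 lines: eac zsj ztttl crlef sos okgbe ofjdb ggs rliot unsx
Hunk 2: at line 7 remove [ggs] add [laxr,cjjk,mqpwb] -> 12 lines: eac zsj ztttl crlef sos okgbe ofjdb laxr cjjk mqpwb rliot unsx
Hunk 3: at line 7 remove [cjjk] add [fvul] -> 12 lines: eac zsj ztttl crlef sos okgbe ofjdb laxr fvul mqpwb rliot unsx
Hunk 4: at line 7 remove [fvul,mqpwb] add [hbv,soqj] -> 12 lines: eac zsj ztttl crlef sos okgbe ofjdb laxr hbv soqj rliot unsx
Final line count: 12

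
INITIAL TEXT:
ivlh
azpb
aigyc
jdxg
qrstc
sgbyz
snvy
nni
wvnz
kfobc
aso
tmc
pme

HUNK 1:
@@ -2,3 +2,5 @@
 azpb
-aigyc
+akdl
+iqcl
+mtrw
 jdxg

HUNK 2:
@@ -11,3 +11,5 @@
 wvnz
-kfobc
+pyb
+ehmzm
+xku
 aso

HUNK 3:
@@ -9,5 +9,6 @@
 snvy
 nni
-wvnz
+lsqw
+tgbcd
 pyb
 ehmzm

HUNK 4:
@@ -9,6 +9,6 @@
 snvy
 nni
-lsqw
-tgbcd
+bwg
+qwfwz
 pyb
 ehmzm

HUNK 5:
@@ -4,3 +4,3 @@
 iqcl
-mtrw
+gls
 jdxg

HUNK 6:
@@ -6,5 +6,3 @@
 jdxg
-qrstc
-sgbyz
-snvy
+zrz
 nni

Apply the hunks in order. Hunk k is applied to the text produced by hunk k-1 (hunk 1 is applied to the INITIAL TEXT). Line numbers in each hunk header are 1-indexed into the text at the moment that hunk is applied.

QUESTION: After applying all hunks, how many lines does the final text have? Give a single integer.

Hunk 1: at line 2 remove [aigyc] add [akdl,iqcl,mtrw] -> 15 lines: ivlh azpb akdl iqcl mtrw jdxg qrstc sgbyz snvy nni wvnz kfobc aso tmc pme
Hunk 2: at line 11 remove [kfobc] add [pyb,ehmzm,xku] -> 17 lines: ivlh azpb akdl iqcl mtrw jdxg qrstc sgbyz snvy nni wvnz pyb ehmzm xku aso tmc pme
Hunk 3: at line 9 remove [wvnz] add [lsqw,tgbcd] -> 18 lines: ivlh azpb akdl iqcl mtrw jdxg qrstc sgbyz snvy nni lsqw tgbcd pyb ehmzm xku aso tmc pme
Hunk 4: at line 9 remove [lsqw,tgbcd] add [bwg,qwfwz] -> 18 lines: ivlh azpb akdl iqcl mtrw jdxg qrstc sgbyz snvy nni bwg qwfwz pyb ehmzm xku aso tmc pme
Hunk 5: at line 4 remove [mtrw] add [gls] -> 18 lines: ivlh azpb akdl iqcl gls jdxg qrstc sgbyz snvy nni bwg qwfwz pyb ehmzm xku aso tmc pme
Hunk 6: at line 6 remove [qrstc,sgbyz,snvy] add [zrz] -> 16 lines: ivlh azpb akdl iqcl gls jdxg zrz nni bwg qwfwz pyb ehmzm xku aso tmc pme
Final line count: 16

Answer: 16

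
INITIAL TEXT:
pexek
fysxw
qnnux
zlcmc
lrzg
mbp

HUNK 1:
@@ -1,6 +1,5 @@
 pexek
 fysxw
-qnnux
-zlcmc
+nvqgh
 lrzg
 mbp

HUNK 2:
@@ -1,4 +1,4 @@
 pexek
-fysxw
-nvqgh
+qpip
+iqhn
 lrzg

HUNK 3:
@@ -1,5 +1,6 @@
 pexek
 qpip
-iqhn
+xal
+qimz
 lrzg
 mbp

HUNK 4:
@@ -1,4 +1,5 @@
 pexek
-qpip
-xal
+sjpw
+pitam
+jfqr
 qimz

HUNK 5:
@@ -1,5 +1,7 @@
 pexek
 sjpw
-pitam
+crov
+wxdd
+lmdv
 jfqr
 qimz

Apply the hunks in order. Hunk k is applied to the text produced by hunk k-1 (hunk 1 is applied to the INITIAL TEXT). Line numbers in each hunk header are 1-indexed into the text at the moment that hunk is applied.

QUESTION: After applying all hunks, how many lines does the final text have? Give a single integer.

Answer: 9

Derivation:
Hunk 1: at line 1 remove [qnnux,zlcmc] add [nvqgh] -> 5 lines: pexek fysxw nvqgh lrzg mbp
Hunk 2: at line 1 remove [fysxw,nvqgh] add [qpip,iqhn] -> 5 lines: pexek qpip iqhn lrzg mbp
Hunk 3: at line 1 remove [iqhn] add [xal,qimz] -> 6 lines: pexek qpip xal qimz lrzg mbp
Hunk 4: at line 1 remove [qpip,xal] add [sjpw,pitam,jfqr] -> 7 lines: pexek sjpw pitam jfqr qimz lrzg mbp
Hunk 5: at line 1 remove [pitam] add [crov,wxdd,lmdv] -> 9 lines: pexek sjpw crov wxdd lmdv jfqr qimz lrzg mbp
Final line count: 9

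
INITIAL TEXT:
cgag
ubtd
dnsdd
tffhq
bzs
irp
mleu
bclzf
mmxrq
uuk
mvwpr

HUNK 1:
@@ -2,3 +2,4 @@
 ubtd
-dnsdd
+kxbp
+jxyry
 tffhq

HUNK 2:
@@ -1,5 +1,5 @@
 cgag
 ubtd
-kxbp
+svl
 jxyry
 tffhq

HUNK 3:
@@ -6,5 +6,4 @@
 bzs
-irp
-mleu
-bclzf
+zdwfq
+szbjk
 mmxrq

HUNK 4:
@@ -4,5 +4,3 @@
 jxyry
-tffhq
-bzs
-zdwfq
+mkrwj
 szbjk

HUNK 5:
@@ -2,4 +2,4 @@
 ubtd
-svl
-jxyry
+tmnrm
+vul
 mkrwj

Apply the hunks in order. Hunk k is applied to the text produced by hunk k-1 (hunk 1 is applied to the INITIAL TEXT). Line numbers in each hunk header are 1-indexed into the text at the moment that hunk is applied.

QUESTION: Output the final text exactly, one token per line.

Hunk 1: at line 2 remove [dnsdd] add [kxbp,jxyry] -> 12 lines: cgag ubtd kxbp jxyry tffhq bzs irp mleu bclzf mmxrq uuk mvwpr
Hunk 2: at line 1 remove [kxbp] add [svl] -> 12 lines: cgag ubtd svl jxyry tffhq bzs irp mleu bclzf mmxrq uuk mvwpr
Hunk 3: at line 6 remove [irp,mleu,bclzf] add [zdwfq,szbjk] -> 11 lines: cgag ubtd svl jxyry tffhq bzs zdwfq szbjk mmxrq uuk mvwpr
Hunk 4: at line 4 remove [tffhq,bzs,zdwfq] add [mkrwj] -> 9 lines: cgag ubtd svl jxyry mkrwj szbjk mmxrq uuk mvwpr
Hunk 5: at line 2 remove [svl,jxyry] add [tmnrm,vul] -> 9 lines: cgag ubtd tmnrm vul mkrwj szbjk mmxrq uuk mvwpr

Answer: cgag
ubtd
tmnrm
vul
mkrwj
szbjk
mmxrq
uuk
mvwpr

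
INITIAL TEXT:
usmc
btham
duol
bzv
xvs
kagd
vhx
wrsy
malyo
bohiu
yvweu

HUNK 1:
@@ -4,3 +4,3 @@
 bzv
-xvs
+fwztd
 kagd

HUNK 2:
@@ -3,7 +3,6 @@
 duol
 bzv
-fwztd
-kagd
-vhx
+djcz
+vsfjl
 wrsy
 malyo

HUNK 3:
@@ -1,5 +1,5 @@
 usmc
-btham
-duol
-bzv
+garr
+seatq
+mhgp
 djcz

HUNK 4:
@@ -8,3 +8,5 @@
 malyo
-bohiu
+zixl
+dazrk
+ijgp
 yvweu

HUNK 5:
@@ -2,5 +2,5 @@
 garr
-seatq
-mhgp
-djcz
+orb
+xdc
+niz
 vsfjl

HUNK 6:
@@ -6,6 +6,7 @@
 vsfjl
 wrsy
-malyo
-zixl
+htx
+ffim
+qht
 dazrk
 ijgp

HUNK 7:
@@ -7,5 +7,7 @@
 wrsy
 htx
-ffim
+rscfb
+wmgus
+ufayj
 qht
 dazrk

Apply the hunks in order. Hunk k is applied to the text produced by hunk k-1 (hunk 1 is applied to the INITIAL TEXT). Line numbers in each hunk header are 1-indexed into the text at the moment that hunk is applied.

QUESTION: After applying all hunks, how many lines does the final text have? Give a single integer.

Hunk 1: at line 4 remove [xvs] add [fwztd] -> 11 lines: usmc btham duol bzv fwztd kagd vhx wrsy malyo bohiu yvweu
Hunk 2: at line 3 remove [fwztd,kagd,vhx] add [djcz,vsfjl] -> 10 lines: usmc btham duol bzv djcz vsfjl wrsy malyo bohiu yvweu
Hunk 3: at line 1 remove [btham,duol,bzv] add [garr,seatq,mhgp] -> 10 lines: usmc garr seatq mhgp djcz vsfjl wrsy malyo bohiu yvweu
Hunk 4: at line 8 remove [bohiu] add [zixl,dazrk,ijgp] -> 12 lines: usmc garr seatq mhgp djcz vsfjl wrsy malyo zixl dazrk ijgp yvweu
Hunk 5: at line 2 remove [seatq,mhgp,djcz] add [orb,xdc,niz] -> 12 lines: usmc garr orb xdc niz vsfjl wrsy malyo zixl dazrk ijgp yvweu
Hunk 6: at line 6 remove [malyo,zixl] add [htx,ffim,qht] -> 13 lines: usmc garr orb xdc niz vsfjl wrsy htx ffim qht dazrk ijgp yvweu
Hunk 7: at line 7 remove [ffim] add [rscfb,wmgus,ufayj] -> 15 lines: usmc garr orb xdc niz vsfjl wrsy htx rscfb wmgus ufayj qht dazrk ijgp yvweu
Final line count: 15

Answer: 15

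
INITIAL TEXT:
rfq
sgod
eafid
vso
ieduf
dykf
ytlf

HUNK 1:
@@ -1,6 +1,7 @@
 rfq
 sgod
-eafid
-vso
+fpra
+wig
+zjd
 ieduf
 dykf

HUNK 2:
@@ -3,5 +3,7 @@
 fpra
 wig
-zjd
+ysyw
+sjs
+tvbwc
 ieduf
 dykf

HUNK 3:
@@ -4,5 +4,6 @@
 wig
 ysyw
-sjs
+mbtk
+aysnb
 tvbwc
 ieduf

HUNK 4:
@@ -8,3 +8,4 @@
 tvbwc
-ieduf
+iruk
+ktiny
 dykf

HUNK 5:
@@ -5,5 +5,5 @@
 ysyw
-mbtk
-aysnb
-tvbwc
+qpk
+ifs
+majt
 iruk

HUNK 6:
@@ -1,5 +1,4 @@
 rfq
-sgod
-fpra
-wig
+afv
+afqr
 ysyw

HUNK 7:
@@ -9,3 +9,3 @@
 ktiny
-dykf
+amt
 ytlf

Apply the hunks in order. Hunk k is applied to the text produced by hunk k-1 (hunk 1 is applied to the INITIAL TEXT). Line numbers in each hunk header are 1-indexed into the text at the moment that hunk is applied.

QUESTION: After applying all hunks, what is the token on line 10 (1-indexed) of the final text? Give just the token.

Answer: amt

Derivation:
Hunk 1: at line 1 remove [eafid,vso] add [fpra,wig,zjd] -> 8 lines: rfq sgod fpra wig zjd ieduf dykf ytlf
Hunk 2: at line 3 remove [zjd] add [ysyw,sjs,tvbwc] -> 10 lines: rfq sgod fpra wig ysyw sjs tvbwc ieduf dykf ytlf
Hunk 3: at line 4 remove [sjs] add [mbtk,aysnb] -> 11 lines: rfq sgod fpra wig ysyw mbtk aysnb tvbwc ieduf dykf ytlf
Hunk 4: at line 8 remove [ieduf] add [iruk,ktiny] -> 12 lines: rfq sgod fpra wig ysyw mbtk aysnb tvbwc iruk ktiny dykf ytlf
Hunk 5: at line 5 remove [mbtk,aysnb,tvbwc] add [qpk,ifs,majt] -> 12 lines: rfq sgod fpra wig ysyw qpk ifs majt iruk ktiny dykf ytlf
Hunk 6: at line 1 remove [sgod,fpra,wig] add [afv,afqr] -> 11 lines: rfq afv afqr ysyw qpk ifs majt iruk ktiny dykf ytlf
Hunk 7: at line 9 remove [dykf] add [amt] -> 11 lines: rfq afv afqr ysyw qpk ifs majt iruk ktiny amt ytlf
Final line 10: amt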